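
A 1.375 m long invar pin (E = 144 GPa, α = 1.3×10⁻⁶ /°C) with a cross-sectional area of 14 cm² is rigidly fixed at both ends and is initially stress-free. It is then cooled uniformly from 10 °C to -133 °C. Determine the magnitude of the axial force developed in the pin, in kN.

P ≈ 37.5 kN (tensile)

Full restraint means ε = 0, so the stress is σ = EαΔT = 144×10³ × 1.3×10⁻⁶ × 143 = 26.77 MPa.
Axial force P = σA = 26.77 × 1400 = 37480 N = 37.48 kN, tensile.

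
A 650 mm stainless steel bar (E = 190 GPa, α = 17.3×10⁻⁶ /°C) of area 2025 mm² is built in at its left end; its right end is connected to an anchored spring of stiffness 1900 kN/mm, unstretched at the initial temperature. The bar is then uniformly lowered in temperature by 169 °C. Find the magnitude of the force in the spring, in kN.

P ≈ 858 kN

The unrestrained thermal change is αΔT L = 17.3×10⁻⁶ × 169 × 650 = 1.9 mm.
Let P be the tensile force in the spring. The bar extends elastically by PL/(AE) and the spring stretches by P/k; together these equal δ_free.
So P = δ_free / [L/(AE) + 1/k] = 1.9 / [ 650/(2025×190×10³) + 1/(1900×10³) ].
P = 1.9 / 2.216×10⁻⁶ = 857700 N.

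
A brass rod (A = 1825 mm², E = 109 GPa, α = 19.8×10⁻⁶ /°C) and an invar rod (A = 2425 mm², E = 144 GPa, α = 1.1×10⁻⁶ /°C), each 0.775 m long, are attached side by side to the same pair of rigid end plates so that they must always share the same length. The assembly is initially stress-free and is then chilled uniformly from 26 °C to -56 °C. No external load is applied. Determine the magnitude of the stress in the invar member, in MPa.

Both members must finish at the same length. With the larger α, the brass tends to over-contract; the plates restrain it, putting the brass in tension and the invar in compression. With no external load the two internal forces are equal and opposite, magnitude P.
Setting the final lengths equal and cancelling L: (α₁ − α₂)ΔT = P/(A₁E₁) + P/(A₂E₂).
|α₁ − α₂|·ΔT = 18.7×10⁻⁶ × 82 = 0.001533.
1/(A₁E₁) + 1/(A₂E₂) = 1/(1825×109×10³) + 1/(2425×144×10³) = 7.891×10⁻⁹ N⁻¹.
P = 0.001533 / 7.891×10⁻⁹ = 194300 N = 194.3 kN.
σ_{invar} = P/A₂ = 194300/2425 = 80.14 MPa, compressive.

σ ≈ 80.1 MPa (compressive)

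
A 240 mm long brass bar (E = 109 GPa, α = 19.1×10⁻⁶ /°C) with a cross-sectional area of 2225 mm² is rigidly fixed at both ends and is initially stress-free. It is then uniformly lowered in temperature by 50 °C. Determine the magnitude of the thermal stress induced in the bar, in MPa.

With length fixed, the mechanical strain must cancel the thermal strain αΔT = 19.1×10⁻⁶ × 50 = 955×10⁻⁶.
The stress required to suppress this strain is σ = Eε = 109×10³ × 955×10⁻⁶ = 104.1 MPa, tensile since the bar is trying to contract.

σ ≈ 104 MPa (tensile)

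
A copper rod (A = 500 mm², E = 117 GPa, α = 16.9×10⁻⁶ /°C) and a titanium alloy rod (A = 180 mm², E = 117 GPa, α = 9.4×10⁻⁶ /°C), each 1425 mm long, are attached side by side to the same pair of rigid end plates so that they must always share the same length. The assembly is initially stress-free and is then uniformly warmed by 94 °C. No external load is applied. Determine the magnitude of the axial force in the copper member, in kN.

P ≈ 10.9 kN (compressive in the copper)

Both members must finish at the same length. With the larger α, the copper tends to over-expand; the plates restrain it, putting the copper in compression and the titanium alloy in tension. With no external load the two internal forces are equal and opposite, magnitude P.
Equating the net (thermal + elastic) strains gives |α₁ − α₂|·ΔT = P·[1/(A₁E₁) + 1/(A₂E₂)].
|α₁ − α₂|·ΔT = 7.5×10⁻⁶ × 94 = 0.000705.
1/(A₁E₁) + 1/(A₂E₂) = 1/(500×117×10³) + 1/(180×117×10³) = 6.458×10⁻⁸ N⁻¹.
So P = 0.000705 / 6.458×10⁻⁸ = 10.92 kN.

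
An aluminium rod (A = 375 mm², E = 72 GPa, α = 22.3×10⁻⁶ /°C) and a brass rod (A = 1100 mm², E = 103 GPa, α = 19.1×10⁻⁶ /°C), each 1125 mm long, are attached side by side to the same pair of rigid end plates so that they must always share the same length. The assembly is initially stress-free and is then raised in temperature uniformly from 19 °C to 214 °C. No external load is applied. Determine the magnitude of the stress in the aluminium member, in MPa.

σ ≈ 36.3 MPa (compressive)

Both members must finish at the same length. With the larger α, the aluminium tends to over-expand; the plates restrain it, putting the aluminium in compression and the brass in tension. With no external load the two internal forces are equal and opposite, magnitude P.
Equating the net (thermal + elastic) strains gives |α₁ − α₂|·ΔT = P·[1/(A₁E₁) + 1/(A₂E₂)].
|α₁ − α₂|·ΔT = 3.2×10⁻⁶ × 195 = 0.000624.
1/(A₁E₁) + 1/(A₂E₂) = 1/(375×72×10³) + 1/(1100×103×10³) = 4.586×10⁻⁸ N⁻¹.
So P = 0.000624 / 4.586×10⁻⁸ = 13.61 kN.
σ_{aluminium} = P/A₁ = 13610/375 = 36.28 MPa, compressive.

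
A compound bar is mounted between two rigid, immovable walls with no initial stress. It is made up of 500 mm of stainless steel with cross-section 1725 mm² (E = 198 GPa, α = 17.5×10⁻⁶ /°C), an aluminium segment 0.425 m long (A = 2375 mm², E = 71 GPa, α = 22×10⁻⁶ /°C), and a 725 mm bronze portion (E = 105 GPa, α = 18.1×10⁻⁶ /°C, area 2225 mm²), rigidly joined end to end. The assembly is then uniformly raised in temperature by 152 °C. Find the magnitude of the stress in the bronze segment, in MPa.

σ ≈ 301 MPa (compressive)

If the supports were absent, the total length change would be Σ αᵢΔT Lᵢ = 17.5×10⁻⁶×152×500 + 22×10⁻⁶×152×425 + 18.1×10⁻⁶×152×725 = 4.746 mm.
Since the ends are fixed, an axial force P builds up, equal in every segment, with P · Σ Lᵢ/(AᵢEᵢ) = δ_free.
Σ Lᵢ/(AᵢEᵢ) = 500/(1725×198×10³) + 425/(2375×71×10³) + 725/(2225×105×10³) = 7.088×10⁻⁶ mm/N.
Hence P = δ_free / Σ(L/AE) = 4.746/7.088×10⁻⁶ = 669.6 kN (compressive).
σ_{bronze} = P / A = 669600 / 2225 = 300.9 MPa.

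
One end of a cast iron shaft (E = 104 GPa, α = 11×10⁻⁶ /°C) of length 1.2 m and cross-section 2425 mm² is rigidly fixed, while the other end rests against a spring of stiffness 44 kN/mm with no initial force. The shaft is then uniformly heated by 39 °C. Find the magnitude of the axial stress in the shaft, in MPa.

σ ≈ 7.72 MPa (compressive)

The unrestrained thermal change is αΔT L = 11×10⁻⁶ × 39 × 1200 = 0.5148 mm.
Let P be the compressive force at the spring. The shaft shortens elastically by PL/(AE) and the spring compresses by P/k; together these equal δ_free.
P [ L/(AE) + 1/k ] = δ_free → P [ 1200/(2425×104×10³) + 1/(44×10³) ] = 0.5148.
P = 0.5148 / 2.749×10⁻⁵ = 18730 N.
σ = P/A = 18730/2425 = 7.724 MPa.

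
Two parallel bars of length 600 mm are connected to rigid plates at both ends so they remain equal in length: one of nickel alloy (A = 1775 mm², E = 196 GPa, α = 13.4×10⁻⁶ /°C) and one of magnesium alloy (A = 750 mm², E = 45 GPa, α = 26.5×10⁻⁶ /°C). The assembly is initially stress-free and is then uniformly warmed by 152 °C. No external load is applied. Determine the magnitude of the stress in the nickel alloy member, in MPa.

Equilibrium of a rigid end plate with no external load gives equal and opposite internal forces ±P in the two members. Since α_{magnesium alloy} > α_{nickel alloy}, heating drives the magnesium alloy into compression and the nickel alloy into tension.
Setting the final lengths equal and cancelling L: (α₁ − α₂)ΔT = P/(A₁E₁) + P/(A₂E₂).
|α₁ − α₂|·ΔT = 13.1×10⁻⁶ × 152 = 0.001991.
1/(A₁E₁) + 1/(A₂E₂) = 1/(1775×196×10³) + 1/(750×45×10³) = 3.25×10⁻⁸ N⁻¹.
P = 0.001991 / 3.25×10⁻⁸ = 61260 N = 61.26 kN.
σ_{nickel alloy} = P/A₁ = 61260/1775 = 34.51 MPa, tensile.

σ ≈ 34.5 MPa (tensile)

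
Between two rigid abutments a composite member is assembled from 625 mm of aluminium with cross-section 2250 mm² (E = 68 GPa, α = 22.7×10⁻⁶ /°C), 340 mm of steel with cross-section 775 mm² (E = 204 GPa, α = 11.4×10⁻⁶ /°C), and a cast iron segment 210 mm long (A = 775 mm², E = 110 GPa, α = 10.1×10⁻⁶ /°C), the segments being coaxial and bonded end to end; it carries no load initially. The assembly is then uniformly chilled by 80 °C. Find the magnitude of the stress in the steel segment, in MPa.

If the supports were absent, the total length change would be Σ αᵢΔT Lᵢ = 22.7×10⁻⁶×80×625 + 11.4×10⁻⁶×80×340 + 10.1×10⁻⁶×80×210 = 1.615 mm.
The walls prevent any net length change, so an axial force P (same in every segment) develops. Compatibility: P · Σ Lᵢ/(AᵢEᵢ) = δ_free.
The series flexibility is Σ Lᵢ/(AᵢEᵢ) = 625/(2250×68×10³) + 340/(775×204×10³) + 210/(775×110×10³) = 8.699×10⁻⁶ mm/N.
P = 1.615 / 8.699×10⁻⁶ = 185600 N = 185.6 kN, tensile.
σ_{steel} = P / A = 185600 / 775 = 239.5 MPa.

σ ≈ 240 MPa (tensile)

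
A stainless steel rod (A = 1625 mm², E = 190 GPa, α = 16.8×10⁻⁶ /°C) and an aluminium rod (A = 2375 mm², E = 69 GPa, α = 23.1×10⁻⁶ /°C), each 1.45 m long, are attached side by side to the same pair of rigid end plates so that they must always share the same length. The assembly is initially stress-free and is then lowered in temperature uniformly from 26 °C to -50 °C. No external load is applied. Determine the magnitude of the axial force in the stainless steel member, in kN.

The aluminium has the larger α, so on cooling it would change length more than the stainless steel if both were free. The rigid plates force a common final length, so the aluminium is put into tension and the stainless steel into compression, with equal and opposite forces P (no external load).
Compatibility of the two members (thermal + elastic change equal): (α₁ − α₂)ΔT = P·[1/(A₁E₁) + 1/(A₂E₂)].
|α₁ − α₂|·ΔT = 6.3×10⁻⁶ × 76 = 0.0004788.
1/(A₁E₁) + 1/(A₂E₂) = 1/(1625×190×10³) + 1/(2375×69×10³) = 9.341×10⁻⁹ N⁻¹.
So P = 0.0004788 / 9.341×10⁻⁹ = 51.26 kN.

P ≈ 51.3 kN (compressive in the stainless steel)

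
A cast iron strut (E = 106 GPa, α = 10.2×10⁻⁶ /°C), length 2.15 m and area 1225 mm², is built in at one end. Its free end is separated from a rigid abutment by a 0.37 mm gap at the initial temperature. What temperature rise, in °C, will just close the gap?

The gap closes when αΔT L = 0.37 mm, since the strut is still unstressed at that instant.
So ΔT = g/(αL) = 0.37/(10.2×10⁻⁶ × 2150) = 16.87 °C.

ΔT ≈ 16.9 °C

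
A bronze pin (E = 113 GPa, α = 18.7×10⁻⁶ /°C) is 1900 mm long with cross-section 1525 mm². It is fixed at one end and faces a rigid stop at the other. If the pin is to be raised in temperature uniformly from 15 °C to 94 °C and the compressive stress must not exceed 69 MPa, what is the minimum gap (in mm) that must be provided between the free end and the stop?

Free expansion if unrestrained: δ_free = αΔT L = 18.7×10⁻⁶ × 79 × 1900 = 2.807 mm.
A stress of 69 MPa corresponds to the wall pushing the pin back by σL/E = 69×1900/(113×10³) = 1.16 mm.
So the gap has to take up the difference, g_min = δ_free − σL/E = 2.807 − 1.16 = 1.647 mm.

g ≈ 1.65 mm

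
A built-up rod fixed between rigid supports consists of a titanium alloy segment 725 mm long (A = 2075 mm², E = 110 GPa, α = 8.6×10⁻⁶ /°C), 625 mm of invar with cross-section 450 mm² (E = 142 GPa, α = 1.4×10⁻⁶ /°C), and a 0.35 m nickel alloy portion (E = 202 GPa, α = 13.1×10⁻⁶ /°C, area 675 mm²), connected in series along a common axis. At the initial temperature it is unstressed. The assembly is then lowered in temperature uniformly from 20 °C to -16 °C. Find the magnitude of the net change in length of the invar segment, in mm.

|ΔL| ≈ 0.234 mm

Free thermal contraction of the whole bar: Σ αᵢΔT Lᵢ = 8.6×10⁻⁶×36×725 + 1.4×10⁻⁶×36×625 + 13.1×10⁻⁶×36×350 = 0.421 mm.
Since the ends are fixed, an axial force P builds up, equal in every segment, with P · Σ Lᵢ/(AᵢEᵢ) = δ_free.
The series flexibility is Σ Lᵢ/(AᵢEᵢ) = 725/(2075×110×10³) + 625/(450×142×10³) + 350/(675×202×10³) = 1.552×10⁻⁵ mm/N.
So P = 0.421 / 1.552×10⁻⁵ = 27.12 kN, tensile.
For the invar segment, free thermal change = 1.4×10⁻⁶×36×625 = 0.0315 mm and elastic change from P = 27120×625/(450×142×10³) = 0.2653 mm; these oppose, so the net change is 0.234 mm (segment lengthens).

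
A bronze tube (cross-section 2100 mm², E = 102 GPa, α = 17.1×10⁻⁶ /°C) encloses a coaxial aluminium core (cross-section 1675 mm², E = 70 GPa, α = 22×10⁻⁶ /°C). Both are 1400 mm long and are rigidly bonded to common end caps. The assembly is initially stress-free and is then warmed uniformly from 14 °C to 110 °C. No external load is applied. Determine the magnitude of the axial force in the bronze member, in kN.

P ≈ 35.6 kN (tensile in the bronze)

The aluminium has the larger α, so on heating it would change length more than the bronze if both were free. The rigid plates force a common final length, so the aluminium is put into compression and the bronze into tension, with equal and opposite forces P (no external load).
Equating the net (thermal + elastic) strains gives |α₁ − α₂|·ΔT = P·[1/(A₁E₁) + 1/(A₂E₂)].
|α₁ − α₂|·ΔT = 4.9×10⁻⁶ × 96 = 0.0004704.
1/(A₁E₁) + 1/(A₂E₂) = 1/(2100×102×10³) + 1/(1675×70×10³) = 1.32×10⁻⁸ N⁻¹.
P = 0.0004704 / 1.32×10⁻⁸ = 35640 N = 35.64 kN.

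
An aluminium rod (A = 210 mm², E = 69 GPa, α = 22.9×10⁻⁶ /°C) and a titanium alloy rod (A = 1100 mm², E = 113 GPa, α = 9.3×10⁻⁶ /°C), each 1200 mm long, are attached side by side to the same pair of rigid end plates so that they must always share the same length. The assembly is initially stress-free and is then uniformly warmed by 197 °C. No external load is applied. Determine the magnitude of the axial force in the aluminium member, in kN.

P ≈ 34.8 kN (compressive in the aluminium)

The aluminium has the larger α, so on heating it would change length more than the titanium alloy if both were free. The rigid plates force a common final length, so the aluminium is put into compression and the titanium alloy into tension, with equal and opposite forces P (no external load).
Compatibility of the two members (thermal + elastic change equal): (α₁ − α₂)ΔT = P·[1/(A₁E₁) + 1/(A₂E₂)].
|α₁ − α₂|·ΔT = 13.6×10⁻⁶ × 197 = 0.002679.
1/(A₁E₁) + 1/(A₂E₂) = 1/(210×69×10³) + 1/(1100×113×10³) = 7.706×10⁻⁸ N⁻¹.
P = 0.002679 / 7.706×10⁻⁸ = 34770 N = 34.77 kN.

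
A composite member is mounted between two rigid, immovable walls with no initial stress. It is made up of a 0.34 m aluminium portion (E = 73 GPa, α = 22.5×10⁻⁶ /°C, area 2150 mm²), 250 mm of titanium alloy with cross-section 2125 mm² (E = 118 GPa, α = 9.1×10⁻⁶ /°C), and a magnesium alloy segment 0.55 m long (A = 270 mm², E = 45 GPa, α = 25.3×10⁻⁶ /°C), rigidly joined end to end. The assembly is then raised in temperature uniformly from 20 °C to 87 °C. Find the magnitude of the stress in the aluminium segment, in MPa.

Free thermal expansion of the whole bar: Σ αᵢΔT Lᵢ = 22.5×10⁻⁶×67×340 + 9.1×10⁻⁶×67×250 + 25.3×10⁻⁶×67×550 = 1.597 mm.
The walls prevent any net length change, so an axial force P (same in every segment) develops. Compatibility: P · Σ Lᵢ/(AᵢEᵢ) = δ_free.
The series flexibility is Σ Lᵢ/(AᵢEᵢ) = 340/(2150×73×10³) + 250/(2125×118×10³) + 550/(270×45×10³) = 4.843×10⁻⁵ mm/N.
So P = 1.597 / 4.843×10⁻⁵ = 32.98 kN, compressive.
σ_{aluminium} = P / A = 32980 / 2150 = 15.34 MPa.

σ ≈ 15.3 MPa (compressive)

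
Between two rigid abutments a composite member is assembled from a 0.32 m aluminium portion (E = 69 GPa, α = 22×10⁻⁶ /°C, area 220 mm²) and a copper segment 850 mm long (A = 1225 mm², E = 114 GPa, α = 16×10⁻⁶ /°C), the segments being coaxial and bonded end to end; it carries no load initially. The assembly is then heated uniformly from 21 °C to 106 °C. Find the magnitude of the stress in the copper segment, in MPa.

Free thermal expansion of the whole bar: Σ αᵢΔT Lᵢ = 22×10⁻⁶×85×320 + 16×10⁻⁶×85×850 = 1.754 mm.
The walls prevent any net length change, so an axial force P (same in every segment) develops. Compatibility: P · Σ Lᵢ/(AᵢEᵢ) = δ_free.
Σ Lᵢ/(AᵢEᵢ) = 320/(220×69×10³) + 850/(1225×114×10³) = 2.717×10⁻⁵ mm/N.
Hence P = δ_free / Σ(L/AE) = 1.754/2.717×10⁻⁵ = 64.58 kN (compressive).
σ_{copper} = P / A = 64580 / 1225 = 52.72 MPa.

σ ≈ 52.7 MPa (compressive)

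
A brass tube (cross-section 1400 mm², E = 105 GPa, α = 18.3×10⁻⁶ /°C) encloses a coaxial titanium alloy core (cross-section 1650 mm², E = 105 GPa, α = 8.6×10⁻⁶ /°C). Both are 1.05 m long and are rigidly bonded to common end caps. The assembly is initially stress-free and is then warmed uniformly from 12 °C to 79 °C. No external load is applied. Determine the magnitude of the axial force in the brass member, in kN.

The brass has the larger α, so on heating it would change length more than the titanium alloy if both were free. The rigid plates force a common final length, so the brass is put into compression and the titanium alloy into tension, with equal and opposite forces P (no external load).
Compatibility of the two members (thermal + elastic change equal): (α₁ − α₂)ΔT = P·[1/(A₁E₁) + 1/(A₂E₂)].
|α₁ − α₂|·ΔT = 9.7×10⁻⁶ × 67 = 0.0006499.
1/(A₁E₁) + 1/(A₂E₂) = 1/(1400×105×10³) + 1/(1650×105×10³) = 1.257×10⁻⁸ N⁻¹.
So P = 0.0006499 / 1.257×10⁻⁸ = 51.68 kN.

P ≈ 51.7 kN (compressive in the brass)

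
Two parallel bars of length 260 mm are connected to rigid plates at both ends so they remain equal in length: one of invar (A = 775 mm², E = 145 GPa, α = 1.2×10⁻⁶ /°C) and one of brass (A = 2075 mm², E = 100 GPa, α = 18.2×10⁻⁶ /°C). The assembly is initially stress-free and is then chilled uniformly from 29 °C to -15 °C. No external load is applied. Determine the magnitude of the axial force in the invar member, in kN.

P ≈ 54.5 kN (compressive in the invar)

The brass has the larger α, so on cooling it would change length more than the invar if both were free. The rigid plates force a common final length, so the brass is put into tension and the invar into compression, with equal and opposite forces P (no external load).
Compatibility of the two members (thermal + elastic change equal): (α₁ − α₂)ΔT = P·[1/(A₁E₁) + 1/(A₂E₂)].
|α₁ − α₂|·ΔT = 17×10⁻⁶ × 44 = 0.000748.
1/(A₁E₁) + 1/(A₂E₂) = 1/(775×145×10³) + 1/(2075×100×10³) = 1.372×10⁻⁸ N⁻¹.
P = 0.000748 / 1.372×10⁻⁸ = 54530 N = 54.53 kN.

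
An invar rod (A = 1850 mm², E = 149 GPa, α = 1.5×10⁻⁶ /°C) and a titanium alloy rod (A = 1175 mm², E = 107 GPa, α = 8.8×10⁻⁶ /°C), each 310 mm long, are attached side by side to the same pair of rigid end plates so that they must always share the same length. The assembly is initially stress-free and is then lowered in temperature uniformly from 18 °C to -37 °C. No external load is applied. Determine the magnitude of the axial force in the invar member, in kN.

Equilibrium of a rigid end plate with no external load gives equal and opposite internal forces ±P in the two members. Since α_{titanium alloy} > α_{invar}, cooling drives the titanium alloy into tension and the invar into compression.
Equating the net (thermal + elastic) strains gives |α₁ − α₂|·ΔT = P·[1/(A₁E₁) + 1/(A₂E₂)].
|α₁ − α₂|·ΔT = 7.3×10⁻⁶ × 55 = 0.0004015.
1/(A₁E₁) + 1/(A₂E₂) = 1/(1850×149×10³) + 1/(1175×107×10³) = 1.158×10⁻⁸ N⁻¹.
P = 0.0004015 / 1.158×10⁻⁸ = 34670 N = 34.67 kN.

P ≈ 34.7 kN (compressive in the invar)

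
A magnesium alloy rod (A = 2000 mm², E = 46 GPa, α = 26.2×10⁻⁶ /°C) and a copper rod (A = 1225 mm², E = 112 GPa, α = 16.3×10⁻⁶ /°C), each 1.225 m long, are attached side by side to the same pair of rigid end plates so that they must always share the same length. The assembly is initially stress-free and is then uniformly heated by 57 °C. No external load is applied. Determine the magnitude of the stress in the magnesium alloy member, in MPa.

σ ≈ 15.5 MPa (compressive)

Both members must finish at the same length. With the larger α, the magnesium alloy tends to over-expand; the plates restrain it, putting the magnesium alloy in compression and the copper in tension. With no external load the two internal forces are equal and opposite, magnitude P.
Equating the net (thermal + elastic) strains gives |α₁ − α₂|·ΔT = P·[1/(A₁E₁) + 1/(A₂E₂)].
|α₁ − α₂|·ΔT = 9.9×10⁻⁶ × 57 = 0.0005643.
1/(A₁E₁) + 1/(A₂E₂) = 1/(2000×46×10³) + 1/(1225×112×10³) = 1.816×10⁻⁸ N⁻¹.
P = 0.0005643 / 1.816×10⁻⁸ = 31080 N = 31.08 kN.
σ_{magnesium alloy} = P/A₁ = 31080/2000 = 15.54 MPa, compressive.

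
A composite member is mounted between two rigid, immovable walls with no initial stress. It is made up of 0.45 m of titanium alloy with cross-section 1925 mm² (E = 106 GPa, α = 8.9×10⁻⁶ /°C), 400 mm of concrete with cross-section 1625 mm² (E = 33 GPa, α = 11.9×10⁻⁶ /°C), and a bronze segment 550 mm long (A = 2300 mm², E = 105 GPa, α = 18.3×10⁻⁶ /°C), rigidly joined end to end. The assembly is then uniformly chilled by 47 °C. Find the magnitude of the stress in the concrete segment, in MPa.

σ ≈ 45.6 MPa (tensile)

With the walls removed the bar would change length by δ_free = Σ αᵢΔT Lᵢ = 8.9×10⁻⁶×47×450 + 11.9×10⁻⁶×47×400 + 18.3×10⁻⁶×47×550 = 0.885 mm.
The walls prevent any net length change, so an axial force P (same in every segment) develops. Compatibility: P · Σ Lᵢ/(AᵢEᵢ) = δ_free.
The series flexibility is Σ Lᵢ/(AᵢEᵢ) = 450/(1925×106×10³) + 400/(1625×33×10³) + 550/(2300×105×10³) = 1.194×10⁻⁵ mm/N.
P = 0.885 / 1.194×10⁻⁵ = 74110 N = 74.11 kN, tensile.
σ_{concrete} = P / A = 74110 / 1625 = 45.61 MPa.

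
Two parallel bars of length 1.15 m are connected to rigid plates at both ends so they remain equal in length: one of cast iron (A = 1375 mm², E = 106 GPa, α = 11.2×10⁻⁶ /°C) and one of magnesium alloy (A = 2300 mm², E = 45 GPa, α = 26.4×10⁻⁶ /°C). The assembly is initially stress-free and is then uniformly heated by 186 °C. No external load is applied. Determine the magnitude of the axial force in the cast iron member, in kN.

The magnesium alloy has the larger α, so on heating it would change length more than the cast iron if both were free. The rigid plates force a common final length, so the magnesium alloy is put into compression and the cast iron into tension, with equal and opposite forces P (no external load).
Setting the final lengths equal and cancelling L: (α₁ − α₂)ΔT = P/(A₁E₁) + P/(A₂E₂).
|α₁ − α₂|·ΔT = 15.2×10⁻⁶ × 186 = 0.002827.
1/(A₁E₁) + 1/(A₂E₂) = 1/(1375×106×10³) + 1/(2300×45×10³) = 1.652×10⁻⁸ N⁻¹.
P = 0.002827 / 1.652×10⁻⁸ = 171100 N = 171.1 kN.

P ≈ 171 kN (tensile in the cast iron)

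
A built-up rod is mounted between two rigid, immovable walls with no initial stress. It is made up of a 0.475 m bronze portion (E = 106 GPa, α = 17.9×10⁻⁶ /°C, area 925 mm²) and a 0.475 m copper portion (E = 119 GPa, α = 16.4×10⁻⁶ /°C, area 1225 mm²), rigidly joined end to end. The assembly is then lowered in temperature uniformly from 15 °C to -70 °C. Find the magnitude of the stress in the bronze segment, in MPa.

σ ≈ 185 MPa (tensile)

With the walls removed the bar would change length by δ_free = Σ αᵢΔT Lᵢ = 17.9×10⁻⁶×85×475 + 16.4×10⁻⁶×85×475 = 1.385 mm.
Since the ends are fixed, an axial force P builds up, equal in every segment, with P · Σ Lᵢ/(AᵢEᵢ) = δ_free.
Σ Lᵢ/(AᵢEᵢ) = 475/(925×106×10³) + 475/(1225×119×10³) = 8.103×10⁻⁶ mm/N.
P = 1.385 / 8.103×10⁻⁶ = 170900 N = 170.9 kN, tensile.
σ_{bronze} = P / A = 170900 / 925 = 184.8 MPa.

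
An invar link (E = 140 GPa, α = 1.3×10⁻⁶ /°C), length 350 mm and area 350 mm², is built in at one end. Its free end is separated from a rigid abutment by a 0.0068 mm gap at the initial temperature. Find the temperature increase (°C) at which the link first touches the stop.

ΔT ≈ 14.9 °C

Contact occurs when the free expansion equals the gap: αΔT L = 0.0068 mm.
So ΔT = g/(αL) = 0.0068/(1.3×10⁻⁶ × 350) = 14.95 °C.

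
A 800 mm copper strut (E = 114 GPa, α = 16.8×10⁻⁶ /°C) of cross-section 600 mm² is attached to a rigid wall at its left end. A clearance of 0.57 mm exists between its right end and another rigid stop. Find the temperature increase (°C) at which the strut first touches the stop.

Contact occurs when the free expansion equals the gap: αΔT L = 0.57 mm.
So ΔT = g/(αL) = 0.57/(16.8×10⁻⁶ × 800) = 42.41 °C.

ΔT ≈ 42.4 °C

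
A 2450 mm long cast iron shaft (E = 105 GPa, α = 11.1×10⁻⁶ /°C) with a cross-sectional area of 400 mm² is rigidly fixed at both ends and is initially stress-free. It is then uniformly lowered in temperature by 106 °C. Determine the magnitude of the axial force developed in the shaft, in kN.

With zero net strain, σ = E·αΔT = 105 GPa × 11.1×10⁻⁶ × 106 = 123.5 MPa.
Then P = σA = 123.5 × 400 mm² = 49.42 kN, tensile.

P ≈ 49.4 kN (tensile)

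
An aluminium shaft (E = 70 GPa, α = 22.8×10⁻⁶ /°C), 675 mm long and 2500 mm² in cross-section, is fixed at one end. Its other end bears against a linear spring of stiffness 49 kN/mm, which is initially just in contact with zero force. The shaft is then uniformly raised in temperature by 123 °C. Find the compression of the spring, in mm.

If the spring were absent the shaft would lengthen by αΔT L = 22.8×10⁻⁶ × 123 × 675 = 1.893 mm.
With a force P in the spring, the elastic change of the shaft is PL/(AE) and that of the spring is P/k; compatibility requires their sum to equal δ_free.
So P = δ_free / [L/(AE) + 1/k] = 1.893 / [ 675/(2500×70×10³) + 1/(49×10³) ].
P = 1.893 / 2.427×10⁻⁵ = 78010 N.
Spring compression = P/k = 78010/(49×10³) = 1.592 mm.

δ ≈ 1.59 mm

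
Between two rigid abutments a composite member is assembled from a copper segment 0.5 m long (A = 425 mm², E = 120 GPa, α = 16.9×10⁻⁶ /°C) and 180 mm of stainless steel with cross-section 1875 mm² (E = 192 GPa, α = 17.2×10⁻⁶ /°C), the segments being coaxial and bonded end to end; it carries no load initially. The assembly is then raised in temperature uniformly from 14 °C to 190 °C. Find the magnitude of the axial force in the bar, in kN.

If the supports were absent, the total length change would be Σ αᵢΔT Lᵢ = 16.9×10⁻⁶×176×500 + 17.2×10⁻⁶×176×180 = 2.032 mm.
The walls prevent any net length change, so an axial force P (same in every segment) develops. Compatibility: P · Σ Lᵢ/(AᵢEᵢ) = δ_free.
Σ Lᵢ/(AᵢEᵢ) = 500/(425×120×10³) + 180/(1875×192×10³) = 1.03×10⁻⁵ mm/N.
So P = 2.032 / 1.03×10⁻⁵ = 197.2 kN, compressive.

P ≈ 197 kN (compressive)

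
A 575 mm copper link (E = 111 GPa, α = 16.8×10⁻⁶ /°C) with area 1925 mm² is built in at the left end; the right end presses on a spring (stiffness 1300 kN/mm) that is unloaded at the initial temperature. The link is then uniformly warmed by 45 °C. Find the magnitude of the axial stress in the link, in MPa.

σ ≈ 65.3 MPa (compressive)

If the spring were absent the link would lengthen by αΔT L = 16.8×10⁻⁶ × 45 × 575 = 0.4347 mm.
Let P be the compressive force at the spring. The link shortens elastically by PL/(AE) and the spring compresses by P/k; together these equal δ_free.
So P = δ_free / [L/(AE) + 1/k] = 0.4347 / [ 575/(1925×111×10³) + 1/(1300×10³) ].
P = 0.4347 / 3.46×10⁻⁶ = 125600 N.
σ = P/A = 125600/1925 = 65.26 MPa.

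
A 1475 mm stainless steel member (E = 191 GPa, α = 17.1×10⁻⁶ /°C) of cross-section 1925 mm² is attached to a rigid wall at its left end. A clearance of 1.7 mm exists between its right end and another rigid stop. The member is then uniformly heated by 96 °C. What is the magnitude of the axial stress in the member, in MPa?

σ ≈ 93.4 MPa (compressive)

Free thermal elongation = αΔT L = 17.1×10⁻⁶ × 96 × 1475 = 2.421 mm.
After closing the 1.7 mm clearance, 2.421 − 1.7 = 0.7214 mm of expansion remains to be suppressed by the wall.
Compatibility: PL/(AE) = 0.7214 mm, so σ = P/A = E × (0.7214/1475) = 93.41 MPa.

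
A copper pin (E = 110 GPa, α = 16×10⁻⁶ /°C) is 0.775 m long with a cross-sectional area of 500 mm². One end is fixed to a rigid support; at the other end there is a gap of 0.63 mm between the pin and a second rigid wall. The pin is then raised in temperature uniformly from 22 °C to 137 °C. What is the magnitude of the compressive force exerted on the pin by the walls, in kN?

P ≈ 56.5 kN

If the wall were absent the pin would grow by αΔT L = 16×10⁻⁶ × 115 × 775 = 1.426 mm.
This exceeds the 0.63 mm gap, so the wall pushes back. The portion of expansion that must be recovered elastically is δ_free − gap = 1.426 − 0.63 = 0.796 mm.
That suppressed elongation corresponds to σ = E·Δ/L = 110×10³ × 0.796/775 = 113 MPa.
P = σA = 113 × 500 = 56.49 kN.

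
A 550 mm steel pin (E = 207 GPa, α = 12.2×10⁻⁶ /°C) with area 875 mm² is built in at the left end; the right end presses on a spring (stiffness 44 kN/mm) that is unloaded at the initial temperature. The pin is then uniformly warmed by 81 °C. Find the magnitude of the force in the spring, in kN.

If the spring were absent the pin would lengthen by αΔT L = 12.2×10⁻⁶ × 81 × 550 = 0.5435 mm.
With a force P in the spring, the elastic change of the pin is PL/(AE) and that of the spring is P/k; compatibility requires their sum to equal δ_free.
P [ L/(AE) + 1/k ] = δ_free → P [ 550/(875×207×10³) + 1/(44×10³) ] = 0.5435.
P = 0.5435 / 2.576×10⁻⁵ = 21100 N.

P ≈ 21.1 kN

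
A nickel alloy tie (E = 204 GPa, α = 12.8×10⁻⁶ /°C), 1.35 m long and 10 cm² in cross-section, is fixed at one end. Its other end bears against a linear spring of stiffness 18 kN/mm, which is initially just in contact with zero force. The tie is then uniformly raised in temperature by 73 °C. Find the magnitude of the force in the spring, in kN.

If the spring were absent the tie would lengthen by αΔT L = 12.8×10⁻⁶ × 73 × 1350 = 1.261 mm.
With a force P in the spring, the elastic change of the tie is PL/(AE) and that of the spring is P/k; compatibility requires their sum to equal δ_free.
So P = δ_free / [L/(AE) + 1/k] = 1.261 / [ 1350/(1000×204×10³) + 1/(18×10³) ].
P = 1.261 / 6.217×10⁻⁵ = 20290 N.

P ≈ 20.3 kN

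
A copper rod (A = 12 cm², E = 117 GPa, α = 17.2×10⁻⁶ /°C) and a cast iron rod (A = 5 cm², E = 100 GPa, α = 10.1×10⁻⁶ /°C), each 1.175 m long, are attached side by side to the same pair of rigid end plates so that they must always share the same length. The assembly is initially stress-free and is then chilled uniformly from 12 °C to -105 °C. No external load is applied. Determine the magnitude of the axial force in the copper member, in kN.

P ≈ 30.6 kN (tensile in the copper)

Equilibrium of a rigid end plate with no external load gives equal and opposite internal forces ±P in the two members. Since α_{copper} > α_{cast iron}, cooling drives the copper into tension and the cast iron into compression.
Compatibility of the two members (thermal + elastic change equal): (α₁ − α₂)ΔT = P·[1/(A₁E₁) + 1/(A₂E₂)].
|α₁ − α₂|·ΔT = 7.1×10⁻⁶ × 117 = 0.0008307.
1/(A₁E₁) + 1/(A₂E₂) = 1/(1200×117×10³) + 1/(500×100×10³) = 2.712×10⁻⁸ N⁻¹.
So P = 0.0008307 / 2.712×10⁻⁸ = 30.63 kN.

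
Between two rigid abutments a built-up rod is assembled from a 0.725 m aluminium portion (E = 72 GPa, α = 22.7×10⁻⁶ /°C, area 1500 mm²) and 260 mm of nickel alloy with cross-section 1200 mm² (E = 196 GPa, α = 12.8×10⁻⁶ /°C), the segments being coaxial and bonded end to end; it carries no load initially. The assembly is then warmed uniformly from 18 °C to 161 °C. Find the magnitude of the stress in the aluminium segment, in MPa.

Free thermal expansion of the whole bar: Σ αᵢΔT Lᵢ = 22.7×10⁻⁶×143×725 + 12.8×10⁻⁶×143×260 = 2.829 mm.
Since the ends are fixed, an axial force P builds up, equal in every segment, with P · Σ Lᵢ/(AᵢEᵢ) = δ_free.
The series flexibility is Σ Lᵢ/(AᵢEᵢ) = 725/(1500×72×10³) + 260/(1200×196×10³) = 7.818×10⁻⁶ mm/N.
So P = 2.829 / 7.818×10⁻⁶ = 361.9 kN, compressive.
σ_{aluminium} = P / A = 361900 / 1500 = 241.3 MPa.

σ ≈ 241 MPa (compressive)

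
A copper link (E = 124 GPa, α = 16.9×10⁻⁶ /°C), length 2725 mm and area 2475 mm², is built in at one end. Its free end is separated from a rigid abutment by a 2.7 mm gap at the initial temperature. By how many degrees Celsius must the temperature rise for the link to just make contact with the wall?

ΔT ≈ 58.6 °C

Contact occurs when the free expansion equals the gap: αΔT L = 2.7 mm.
So ΔT = g/(αL) = 2.7/(16.9×10⁻⁶ × 2725) = 58.63 °C.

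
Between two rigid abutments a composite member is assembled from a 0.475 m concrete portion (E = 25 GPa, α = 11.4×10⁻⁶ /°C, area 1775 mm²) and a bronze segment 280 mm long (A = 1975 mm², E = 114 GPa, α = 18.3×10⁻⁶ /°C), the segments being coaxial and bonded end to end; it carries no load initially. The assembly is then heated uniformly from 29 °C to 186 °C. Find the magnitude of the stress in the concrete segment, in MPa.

With the walls removed the bar would change length by δ_free = Σ αᵢΔT Lᵢ = 11.4×10⁻⁶×157×475 + 18.3×10⁻⁶×157×280 = 1.655 mm.
Since the ends are fixed, an axial force P builds up, equal in every segment, with P · Σ Lᵢ/(AᵢEᵢ) = δ_free.
The series flexibility is Σ Lᵢ/(AᵢEᵢ) = 475/(1775×25×10³) + 280/(1975×114×10³) = 1.195×10⁻⁵ mm/N.
So P = 1.655 / 1.195×10⁻⁵ = 138.5 kN, compressive.
σ_{concrete} = P / A = 138500 / 1775 = 78.02 MPa.

σ ≈ 78 MPa (compressive)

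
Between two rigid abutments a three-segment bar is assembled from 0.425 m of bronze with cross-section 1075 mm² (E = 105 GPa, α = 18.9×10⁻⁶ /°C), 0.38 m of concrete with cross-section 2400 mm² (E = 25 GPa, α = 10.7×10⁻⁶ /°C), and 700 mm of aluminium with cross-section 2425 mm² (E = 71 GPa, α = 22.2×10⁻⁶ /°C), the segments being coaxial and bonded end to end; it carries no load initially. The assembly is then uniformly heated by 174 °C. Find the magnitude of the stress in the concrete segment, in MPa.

Free thermal expansion of the whole bar: Σ αᵢΔT Lᵢ = 18.9×10⁻⁶×174×425 + 10.7×10⁻⁶×174×380 + 22.2×10⁻⁶×174×700 = 4.809 mm.
The rigid supports impose zero overall length change; the single axial force P common to all segments must satisfy P Σ Lᵢ/(AᵢEᵢ) = δ_free.
The series flexibility is Σ Lᵢ/(AᵢEᵢ) = 425/(1075×105×10³) + 380/(2400×25×10³) + 700/(2425×71×10³) = 1.416×10⁻⁵ mm/N.
Hence P = δ_free / Σ(L/AE) = 4.809/1.416×10⁻⁵ = 339.5 kN (compressive).
σ_{concrete} = P / A = 339500 / 2400 = 141.5 MPa.

σ ≈ 141 MPa (compressive)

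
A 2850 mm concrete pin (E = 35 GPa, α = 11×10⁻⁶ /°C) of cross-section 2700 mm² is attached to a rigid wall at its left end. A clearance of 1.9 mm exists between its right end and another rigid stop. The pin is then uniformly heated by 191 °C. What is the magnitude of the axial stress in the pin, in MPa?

If the wall were absent the pin would grow by αΔT L = 11×10⁻⁶ × 191 × 2850 = 5.988 mm.
After closing the 1.9 mm clearance, 5.988 − 1.9 = 4.088 mm of expansion remains to be suppressed by the wall.
Compatibility: PL/(AE) = 4.088 mm, so σ = P/A = E × (4.088/2850) = 50.2 MPa.

σ ≈ 50.2 MPa (compressive)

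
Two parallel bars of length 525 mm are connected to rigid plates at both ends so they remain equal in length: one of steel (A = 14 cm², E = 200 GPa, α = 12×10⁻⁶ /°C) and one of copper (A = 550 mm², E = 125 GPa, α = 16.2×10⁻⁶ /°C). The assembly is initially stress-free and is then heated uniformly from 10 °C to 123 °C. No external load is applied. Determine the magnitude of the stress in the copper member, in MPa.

Equilibrium of a rigid end plate with no external load gives equal and opposite internal forces ±P in the two members. Since α_{copper} > α_{steel}, heating drives the copper into compression and the steel into tension.
Equating the net (thermal + elastic) strains gives |α₁ − α₂|·ΔT = P·[1/(A₁E₁) + 1/(A₂E₂)].
|α₁ − α₂|·ΔT = 4.2×10⁻⁶ × 113 = 0.0004746.
1/(A₁E₁) + 1/(A₂E₂) = 1/(1400×200×10³) + 1/(550×125×10³) = 1.812×10⁻⁸ N⁻¹.
So P = 0.0004746 / 1.812×10⁻⁸ = 26.2 kN.
σ_{copper} = P/A₂ = 26200/550 = 47.63 MPa, compressive.

σ ≈ 47.6 MPa (compressive)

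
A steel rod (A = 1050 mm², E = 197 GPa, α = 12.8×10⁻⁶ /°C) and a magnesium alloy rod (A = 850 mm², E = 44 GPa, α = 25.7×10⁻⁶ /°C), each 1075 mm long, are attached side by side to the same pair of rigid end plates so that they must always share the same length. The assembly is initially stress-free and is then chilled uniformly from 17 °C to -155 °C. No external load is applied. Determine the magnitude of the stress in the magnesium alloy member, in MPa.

σ ≈ 82.7 MPa (tensile)

The magnesium alloy has the larger α, so on cooling it would change length more than the steel if both were free. The rigid plates force a common final length, so the magnesium alloy is put into tension and the steel into compression, with equal and opposite forces P (no external load).
Equating the net (thermal + elastic) strains gives |α₁ − α₂|·ΔT = P·[1/(A₁E₁) + 1/(A₂E₂)].
|α₁ − α₂|·ΔT = 12.9×10⁻⁶ × 172 = 0.002219.
1/(A₁E₁) + 1/(A₂E₂) = 1/(1050×197×10³) + 1/(850×44×10³) = 3.157×10⁻⁸ N⁻¹.
So P = 0.002219 / 3.157×10⁻⁸ = 70.28 kN.
σ_{magnesium alloy} = P/A₂ = 70280/850 = 82.68 MPa, tensile.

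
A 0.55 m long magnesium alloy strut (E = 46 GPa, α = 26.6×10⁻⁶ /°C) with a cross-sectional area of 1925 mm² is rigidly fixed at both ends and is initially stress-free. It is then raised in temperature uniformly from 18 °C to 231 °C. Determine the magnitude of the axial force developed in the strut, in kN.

P ≈ 502 kN (compressive)

The ends cannot move, so σ = EαΔT = 46×10³ × 26.6×10⁻⁶ × 213 = 260.6 MPa.
Axial force P = σA = 260.6 × 1925 = 501700 N = 501.7 kN, compressive.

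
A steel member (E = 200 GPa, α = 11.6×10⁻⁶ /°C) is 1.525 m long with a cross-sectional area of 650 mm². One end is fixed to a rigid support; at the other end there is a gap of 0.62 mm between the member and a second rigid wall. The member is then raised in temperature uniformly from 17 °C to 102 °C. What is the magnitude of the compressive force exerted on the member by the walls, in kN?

Unrestrained expansion: δ_free = αΔT L = 11.6×10⁻⁶ × 85 × 1525 = 1.504 mm.
The gap closes (δ_free > 0.62 mm) and the wall then resists a further 1.504 − 0.62 = 0.8836 mm of expansion.
So σ = E(δ_free − g)/L = 200×10³ × 0.8836/1525 = 115.9 MPa.
Force on the wall = σA = 115.9 × 650 mm² = 75.33 kN.

P ≈ 75.3 kN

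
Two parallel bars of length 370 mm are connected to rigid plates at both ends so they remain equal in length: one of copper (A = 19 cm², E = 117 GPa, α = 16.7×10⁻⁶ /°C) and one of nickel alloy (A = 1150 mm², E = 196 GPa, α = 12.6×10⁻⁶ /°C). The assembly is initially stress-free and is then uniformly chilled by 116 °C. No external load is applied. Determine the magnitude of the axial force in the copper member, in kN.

P ≈ 53.2 kN (tensile in the copper)

The copper has the larger α, so on cooling it would change length more than the nickel alloy if both were free. The rigid plates force a common final length, so the copper is put into tension and the nickel alloy into compression, with equal and opposite forces P (no external load).
Compatibility of the two members (thermal + elastic change equal): (α₁ − α₂)ΔT = P·[1/(A₁E₁) + 1/(A₂E₂)].
|α₁ − α₂|·ΔT = 4.1×10⁻⁶ × 116 = 0.0004756.
1/(A₁E₁) + 1/(A₂E₂) = 1/(1900×117×10³) + 1/(1150×196×10³) = 8.935×10⁻⁹ N⁻¹.
P = 0.0004756 / 8.935×10⁻⁹ = 53230 N = 53.23 kN.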